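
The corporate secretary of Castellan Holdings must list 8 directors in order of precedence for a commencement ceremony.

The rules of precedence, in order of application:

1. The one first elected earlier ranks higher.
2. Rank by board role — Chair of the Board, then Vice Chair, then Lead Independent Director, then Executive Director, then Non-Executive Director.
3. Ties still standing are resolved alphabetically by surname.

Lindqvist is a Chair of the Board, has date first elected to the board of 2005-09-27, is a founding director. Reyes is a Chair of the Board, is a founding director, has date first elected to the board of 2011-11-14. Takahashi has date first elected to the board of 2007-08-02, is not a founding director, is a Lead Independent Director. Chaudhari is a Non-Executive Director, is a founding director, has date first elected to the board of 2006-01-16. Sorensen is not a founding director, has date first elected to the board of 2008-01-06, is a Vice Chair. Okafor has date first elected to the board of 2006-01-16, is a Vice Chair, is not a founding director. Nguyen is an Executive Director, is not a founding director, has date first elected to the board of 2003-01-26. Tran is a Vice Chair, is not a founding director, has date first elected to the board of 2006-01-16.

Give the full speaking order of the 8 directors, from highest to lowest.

Nguyen, Lindqvist, Okafor, Tran, Chaudhari, Takahashi, Sorensen, Reyes

By date first elected to the board (earlier first): Nguyen (2003-01-26); then Lindqvist (2005-09-27); then Okafor, Tran and Chaudhari (each 2006-01-16); then Takahashi (2007-08-02); then Sorensen (2008-01-06); then Reyes (2011-11-14).
Among Okafor, Tran and Chaudhari, by board role: Okafor and Tran (Vice Chair) before Chaudhari (Non-Executive Director).
Among Okafor and Tran, alphabetically by surname: Okafor before Tran.
Full order: Nguyen, Lindqvist, Okafor, Tran, Chaudhari, Takahashi, Sorensen, Reyes.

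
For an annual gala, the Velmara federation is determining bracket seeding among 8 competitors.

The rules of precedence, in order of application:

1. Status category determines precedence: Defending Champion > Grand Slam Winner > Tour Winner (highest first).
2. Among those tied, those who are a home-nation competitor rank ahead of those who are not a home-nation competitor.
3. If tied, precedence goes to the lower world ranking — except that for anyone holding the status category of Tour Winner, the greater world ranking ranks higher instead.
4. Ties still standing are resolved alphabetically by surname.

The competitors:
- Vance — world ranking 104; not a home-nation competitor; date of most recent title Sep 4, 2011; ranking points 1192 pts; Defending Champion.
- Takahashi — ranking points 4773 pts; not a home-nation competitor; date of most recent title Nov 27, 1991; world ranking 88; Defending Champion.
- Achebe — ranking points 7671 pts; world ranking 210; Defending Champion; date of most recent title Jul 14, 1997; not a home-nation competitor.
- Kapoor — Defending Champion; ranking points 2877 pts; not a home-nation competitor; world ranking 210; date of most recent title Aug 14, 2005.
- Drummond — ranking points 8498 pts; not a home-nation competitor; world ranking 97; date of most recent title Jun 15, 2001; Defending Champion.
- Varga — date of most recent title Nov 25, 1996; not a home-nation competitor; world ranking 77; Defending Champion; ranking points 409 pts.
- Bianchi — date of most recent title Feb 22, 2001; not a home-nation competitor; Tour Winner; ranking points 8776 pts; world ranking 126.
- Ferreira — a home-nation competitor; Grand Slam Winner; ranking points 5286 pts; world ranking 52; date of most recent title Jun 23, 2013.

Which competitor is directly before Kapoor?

By status category: Varga, Takahashi, Drummond, Vance, Achebe and Kapoor (Defending Champion); then Ferreira (Grand Slam Winner); then Bianchi (Tour Winner).
Varga, Takahashi, Drummond, Vance, Achebe and Kapoor are each not a home-nation competitor, so the next rule applies.
Among Varga, Takahashi, Drummond, Vance, Achebe and Kapoor, by world ranking (lower first): Varga (77) before Takahashi (88) before Drummond (97) before Vance (104) before Achebe and Kapoor (210).
Among Achebe and Kapoor, alphabetically by surname: Achebe before Kapoor.
Order: Varga, Takahashi, Drummond, Vance, Achebe, Kapoor, Ferreira, Bianchi.

Achebe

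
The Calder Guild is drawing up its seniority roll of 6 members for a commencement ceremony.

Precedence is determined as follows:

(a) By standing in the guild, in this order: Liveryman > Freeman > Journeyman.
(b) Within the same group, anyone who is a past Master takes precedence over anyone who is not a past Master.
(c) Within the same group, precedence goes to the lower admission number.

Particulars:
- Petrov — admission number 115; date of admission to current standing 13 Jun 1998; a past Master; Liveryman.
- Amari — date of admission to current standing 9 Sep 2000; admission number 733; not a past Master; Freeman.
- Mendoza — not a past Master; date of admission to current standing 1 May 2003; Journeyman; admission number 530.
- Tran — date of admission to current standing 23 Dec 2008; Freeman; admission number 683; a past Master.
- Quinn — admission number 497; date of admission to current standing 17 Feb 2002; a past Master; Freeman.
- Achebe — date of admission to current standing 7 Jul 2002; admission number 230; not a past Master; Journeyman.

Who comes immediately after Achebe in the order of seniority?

By standing in the guild: Petrov (Liveryman); then Quinn, Tran and Amari (Freeman); then Achebe and Mendoza (Journeyman).
Among Quinn, Tran and Amari, a past Master before not a past Master: Quinn and Tran (a past Master) before Amari (not a past Master).
Among Quinn and Tran, by admission number (lower first): Quinn (497) before Tran (683).
Achebe and Mendoza are each not a past Master, so the next rule applies.
Among Achebe and Mendoza, by admission number (lower first): Achebe (230) before Mendoza (530).
Order: Petrov, Quinn, Tran, Amari, Achebe, Mendoza.

Mendoza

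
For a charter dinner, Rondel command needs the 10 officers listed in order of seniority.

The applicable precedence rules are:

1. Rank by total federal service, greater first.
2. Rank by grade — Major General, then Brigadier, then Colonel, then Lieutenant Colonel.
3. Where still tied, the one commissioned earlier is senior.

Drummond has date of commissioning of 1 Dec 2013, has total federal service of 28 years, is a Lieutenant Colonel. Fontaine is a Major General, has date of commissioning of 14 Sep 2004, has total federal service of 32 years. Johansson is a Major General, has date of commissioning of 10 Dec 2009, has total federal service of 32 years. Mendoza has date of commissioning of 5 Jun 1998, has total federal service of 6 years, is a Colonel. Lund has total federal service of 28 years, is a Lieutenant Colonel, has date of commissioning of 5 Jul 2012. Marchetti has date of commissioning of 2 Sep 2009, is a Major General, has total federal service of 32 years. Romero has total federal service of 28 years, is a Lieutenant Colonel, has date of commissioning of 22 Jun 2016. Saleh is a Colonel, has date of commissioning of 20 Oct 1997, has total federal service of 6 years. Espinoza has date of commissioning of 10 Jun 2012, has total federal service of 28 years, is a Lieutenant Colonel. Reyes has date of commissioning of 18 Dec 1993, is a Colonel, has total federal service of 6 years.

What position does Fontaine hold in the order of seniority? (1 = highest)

By total federal service (higher first): Fontaine, Marchetti and Johansson (each 32 years); then Espinoza, Lund, Drummond and Romero (each 28 years); then Reyes, Saleh and Mendoza (each 6 years).
Fontaine, Marchetti and Johansson are each Major General, so the next rule applies.
Among Fontaine, Marchetti and Johansson, by date of commissioning (earlier first): Fontaine (14 Sep 2004) before Marchetti (2 Sep 2009) before Johansson (10 Dec 2009).
Espinoza, Lund, Drummond and Romero are each Lieutenant Colonel, so the next rule applies.
Among Espinoza, Lund, Drummond and Romero, by date of commissioning (earlier first): Espinoza (10 Jun 2012) before Lund (5 Jul 2012) before Drummond (1 Dec 2013) before Romero (22 Jun 2016).
Reyes, Saleh and Mendoza are each Colonel, so the next rule applies.
Among Reyes, Saleh and Mendoza, by date of commissioning (earlier first): Reyes (18 Dec 1993) before Saleh (20 Oct 1997) before Mendoza (5 Jun 1998).
Order: Fontaine, Marchetti, Johansson, Espinoza, Lund, Drummond, Romero, Reyes, Saleh, Mendoza. So position 1.

1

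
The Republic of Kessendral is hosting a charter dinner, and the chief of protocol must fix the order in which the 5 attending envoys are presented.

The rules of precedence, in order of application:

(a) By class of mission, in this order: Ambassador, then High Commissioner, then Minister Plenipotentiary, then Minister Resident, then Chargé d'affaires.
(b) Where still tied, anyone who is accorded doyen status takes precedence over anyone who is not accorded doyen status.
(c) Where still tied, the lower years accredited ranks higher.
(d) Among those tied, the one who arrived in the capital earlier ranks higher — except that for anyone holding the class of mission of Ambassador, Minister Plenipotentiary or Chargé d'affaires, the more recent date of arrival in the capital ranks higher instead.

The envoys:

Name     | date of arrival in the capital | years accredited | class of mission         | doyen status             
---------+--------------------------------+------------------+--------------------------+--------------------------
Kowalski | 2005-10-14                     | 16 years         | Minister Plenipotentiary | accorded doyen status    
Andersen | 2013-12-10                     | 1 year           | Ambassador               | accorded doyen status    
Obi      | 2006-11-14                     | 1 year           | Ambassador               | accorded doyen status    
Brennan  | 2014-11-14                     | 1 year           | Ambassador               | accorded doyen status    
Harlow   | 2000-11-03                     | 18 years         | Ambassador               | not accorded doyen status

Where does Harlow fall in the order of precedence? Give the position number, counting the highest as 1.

By class of mission: Brennan, Andersen, Obi and Harlow (Ambassador); then Kowalski (Minister Plenipotentiary).
Among Brennan, Andersen, Obi and Harlow, accorded doyen status before not accorded doyen status: Brennan, Andersen and Obi (accorded doyen status) before Harlow (not accorded doyen status).
Brennan, Andersen and Obi all have years accredited 1 year, so the next rule applies.
Among Brennan, Andersen and Obi, by date of arrival in the capital (later first) (reversed rule for this group): Brennan (2014-11-14) before Andersen (2013-12-10) before Obi (2006-11-14).
Order: Brennan, Andersen, Obi, Harlow, Kowalski. So position 4.

4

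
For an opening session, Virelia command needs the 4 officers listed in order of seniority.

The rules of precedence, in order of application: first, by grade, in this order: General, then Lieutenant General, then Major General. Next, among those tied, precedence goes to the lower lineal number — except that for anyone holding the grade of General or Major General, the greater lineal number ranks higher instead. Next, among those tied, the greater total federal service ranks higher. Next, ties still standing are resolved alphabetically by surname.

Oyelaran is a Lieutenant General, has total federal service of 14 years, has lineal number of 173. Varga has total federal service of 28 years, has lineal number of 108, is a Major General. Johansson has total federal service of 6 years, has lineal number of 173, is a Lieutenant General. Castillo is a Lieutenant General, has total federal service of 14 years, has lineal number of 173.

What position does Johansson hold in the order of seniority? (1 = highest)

By grade: Castillo, Oyelaran and Johansson (Lieutenant General); then Varga (Major General).
Castillo, Oyelaran and Johansson all have lineal number 173, so the next rule applies.
Among Castillo, Oyelaran and Johansson, by total federal service (higher first): Castillo and Oyelaran (14 years) before Johansson (6 years).
Among Castillo and Oyelaran, alphabetically by surname: Castillo before Oyelaran.
Order: Castillo, Oyelaran, Johansson, Varga. So position 3.

3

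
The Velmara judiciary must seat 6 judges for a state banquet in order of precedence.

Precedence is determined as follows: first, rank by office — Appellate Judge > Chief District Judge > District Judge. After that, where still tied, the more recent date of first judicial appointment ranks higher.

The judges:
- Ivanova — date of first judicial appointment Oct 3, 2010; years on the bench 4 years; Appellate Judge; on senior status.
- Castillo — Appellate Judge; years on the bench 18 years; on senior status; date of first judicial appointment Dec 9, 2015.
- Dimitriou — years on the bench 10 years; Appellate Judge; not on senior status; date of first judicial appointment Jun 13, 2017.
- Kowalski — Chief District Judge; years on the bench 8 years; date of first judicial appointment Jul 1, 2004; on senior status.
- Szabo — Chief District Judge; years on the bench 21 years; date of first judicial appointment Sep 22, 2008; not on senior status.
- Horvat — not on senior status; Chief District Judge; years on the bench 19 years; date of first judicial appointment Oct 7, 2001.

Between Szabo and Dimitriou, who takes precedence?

By office: Dimitriou, Castillo and Ivanova (Appellate Judge); then Szabo, Kowalski and Horvat (Chief District Judge).
Among Dimitriou, Castillo and Ivanova, by date of first judicial appointment (later first): Dimitriou (Jun 13, 2017) before Castillo (Dec 9, 2015) before Ivanova (Oct 3, 2010).
Among Szabo, Kowalski and Horvat, by date of first judicial appointment (later first): Szabo (Sep 22, 2008) before Kowalski (Jul 1, 2004) before Horvat (Oct 7, 2001).
So Dimitriou takes precedence.

Dimitriou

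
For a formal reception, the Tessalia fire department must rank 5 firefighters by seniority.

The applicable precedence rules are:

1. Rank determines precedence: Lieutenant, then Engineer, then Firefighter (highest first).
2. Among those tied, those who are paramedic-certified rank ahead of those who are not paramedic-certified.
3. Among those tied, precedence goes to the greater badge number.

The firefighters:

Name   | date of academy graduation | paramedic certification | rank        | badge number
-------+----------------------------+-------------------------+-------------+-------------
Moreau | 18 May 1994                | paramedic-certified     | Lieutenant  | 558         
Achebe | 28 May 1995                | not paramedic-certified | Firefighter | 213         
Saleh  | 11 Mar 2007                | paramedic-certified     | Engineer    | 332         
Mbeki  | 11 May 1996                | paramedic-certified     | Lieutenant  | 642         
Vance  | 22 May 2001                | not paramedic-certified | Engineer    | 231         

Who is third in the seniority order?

By rank: Mbeki and Moreau (Lieutenant); then Saleh and Vance (Engineer); then Achebe (Firefighter).
Mbeki and Moreau are each paramedic-certified, so the next rule applies.
Among Mbeki and Moreau, by badge number (higher first): Mbeki (642) before Moreau (558).
Among Saleh and Vance, paramedic-certified before not paramedic-certified: Saleh (paramedic-certified) before Vance (not paramedic-certified).
Order: Mbeki, Moreau, Saleh, Vance, Achebe.

Saleh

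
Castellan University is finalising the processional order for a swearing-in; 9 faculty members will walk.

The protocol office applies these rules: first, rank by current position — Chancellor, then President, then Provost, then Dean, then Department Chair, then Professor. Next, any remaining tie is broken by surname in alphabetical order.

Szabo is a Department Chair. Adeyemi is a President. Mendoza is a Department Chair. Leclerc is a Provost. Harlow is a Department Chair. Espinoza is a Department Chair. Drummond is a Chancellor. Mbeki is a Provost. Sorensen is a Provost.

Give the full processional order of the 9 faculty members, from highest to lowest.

By current position: Drummond (Chancellor); then Adeyemi (President); then Leclerc, Mbeki and Sorensen (Provost); then Espinoza, Harlow, Mendoza and Szabo (Department Chair).
Among Leclerc, Mbeki and Sorensen, alphabetically by surname: Leclerc before Mbeki before Sorensen.
Among Espinoza, Harlow, Mendoza and Szabo, alphabetically by surname: Espinoza before Harlow before Mendoza before Szabo.
Full order: Drummond, Adeyemi, Leclerc, Mbeki, Sorensen, Espinoza, Harlow, Mendoza, Szabo.

Drummond, Adeyemi, Leclerc, Mbeki, Sorensen, Espinoza, Harlow, Mendoza, Szabo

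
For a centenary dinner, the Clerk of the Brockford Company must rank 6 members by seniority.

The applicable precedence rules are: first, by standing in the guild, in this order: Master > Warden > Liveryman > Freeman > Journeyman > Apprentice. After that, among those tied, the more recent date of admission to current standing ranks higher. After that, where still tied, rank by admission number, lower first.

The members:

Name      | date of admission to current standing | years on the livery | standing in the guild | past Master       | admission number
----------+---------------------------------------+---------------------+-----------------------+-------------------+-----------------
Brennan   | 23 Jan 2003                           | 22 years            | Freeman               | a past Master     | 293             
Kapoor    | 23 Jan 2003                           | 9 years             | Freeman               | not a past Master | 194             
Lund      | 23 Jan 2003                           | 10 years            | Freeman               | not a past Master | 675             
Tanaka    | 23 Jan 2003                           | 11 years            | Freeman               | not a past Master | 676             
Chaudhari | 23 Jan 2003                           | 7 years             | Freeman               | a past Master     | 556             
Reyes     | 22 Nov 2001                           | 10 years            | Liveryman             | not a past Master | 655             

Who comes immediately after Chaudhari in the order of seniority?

By standing in the guild: Reyes (Liveryman); then Kapoor, Brennan, Chaudhari, Lund and Tanaka (Freeman).
Kapoor, Brennan, Chaudhari, Lund and Tanaka all have date of admission to current standing 23 Jan 2003, so the next rule applies.
Among Kapoor, Brennan, Chaudhari, Lund and Tanaka, by admission number (lower first): Kapoor (194) before Brennan (293) before Chaudhari (556) before Lund (675) before Tanaka (676).
Order: Reyes, Kapoor, Brennan, Chaudhari, Lund, Tanaka.

Lund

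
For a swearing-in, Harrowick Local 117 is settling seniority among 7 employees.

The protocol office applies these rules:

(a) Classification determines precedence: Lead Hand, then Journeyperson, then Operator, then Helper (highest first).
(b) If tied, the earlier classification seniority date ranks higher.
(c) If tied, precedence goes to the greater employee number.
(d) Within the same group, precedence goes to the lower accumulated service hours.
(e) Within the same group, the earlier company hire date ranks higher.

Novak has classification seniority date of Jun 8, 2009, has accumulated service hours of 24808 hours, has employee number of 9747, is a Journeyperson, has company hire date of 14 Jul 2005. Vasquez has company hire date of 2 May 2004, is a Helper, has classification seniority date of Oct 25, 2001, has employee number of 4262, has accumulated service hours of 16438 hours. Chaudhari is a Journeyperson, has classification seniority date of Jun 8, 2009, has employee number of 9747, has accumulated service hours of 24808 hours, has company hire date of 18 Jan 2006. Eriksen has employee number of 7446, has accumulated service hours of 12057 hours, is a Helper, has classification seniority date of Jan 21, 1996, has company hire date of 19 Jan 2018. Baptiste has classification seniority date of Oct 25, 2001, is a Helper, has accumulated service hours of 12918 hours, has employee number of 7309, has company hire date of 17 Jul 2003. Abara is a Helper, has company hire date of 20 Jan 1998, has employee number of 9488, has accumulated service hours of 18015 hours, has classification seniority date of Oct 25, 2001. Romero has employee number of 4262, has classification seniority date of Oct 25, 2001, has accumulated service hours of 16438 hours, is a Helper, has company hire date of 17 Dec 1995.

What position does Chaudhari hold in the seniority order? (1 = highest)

2

By classification: Novak and Chaudhari (Journeyperson); then Eriksen, Abara, Baptiste, Romero and Vasquez (Helper).
Novak and Chaudhari both have classification seniority date Jun 8, 2009, so the next rule applies.
Novak and Chaudhari both have employee number 9747, so the next rule applies.
Novak and Chaudhari both have accumulated service hours 24808 hours, so the next rule applies.
Among Novak and Chaudhari, by company hire date (earlier first): Novak (14 Jul 2005) before Chaudhari (18 Jan 2006).
Among Eriksen, Abara, Baptiste, Romero and Vasquez, by classification seniority date (earlier first): Eriksen (Jan 21, 1996) before Abara, Baptiste, Romero and Vasquez (Oct 25, 2001).
Among Abara, Baptiste, Romero and Vasquez, by employee number (higher first): Abara (9488) before Baptiste (7309) before Romero and Vasquez (4262).
Romero and Vasquez both have accumulated service hours 16438 hours, so the next rule applies.
Among Romero and Vasquez, by company hire date (earlier first): Romero (17 Dec 1995) before Vasquez (2 May 2004).
Order: Novak, Chaudhari, Eriksen, Abara, Baptiste, Romero, Vasquez. So position 2.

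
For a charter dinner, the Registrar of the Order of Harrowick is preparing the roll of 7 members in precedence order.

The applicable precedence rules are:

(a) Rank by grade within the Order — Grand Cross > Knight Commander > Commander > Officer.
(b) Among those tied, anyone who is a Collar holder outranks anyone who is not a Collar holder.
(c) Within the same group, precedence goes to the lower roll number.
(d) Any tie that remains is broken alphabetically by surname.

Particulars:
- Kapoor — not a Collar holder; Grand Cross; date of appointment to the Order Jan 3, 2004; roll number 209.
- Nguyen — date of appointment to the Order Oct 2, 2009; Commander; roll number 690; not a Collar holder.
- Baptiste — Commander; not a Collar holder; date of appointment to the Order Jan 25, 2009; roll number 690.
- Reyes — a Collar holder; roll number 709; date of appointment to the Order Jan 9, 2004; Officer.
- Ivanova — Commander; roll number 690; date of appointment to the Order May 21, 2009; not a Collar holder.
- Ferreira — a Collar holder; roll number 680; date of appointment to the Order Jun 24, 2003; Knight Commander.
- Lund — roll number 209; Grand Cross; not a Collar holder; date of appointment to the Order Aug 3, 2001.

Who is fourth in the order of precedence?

Baptiste

By grade within the Order: Kapoor and Lund (Grand Cross); then Ferreira (Knight Commander); then Baptiste, Ivanova and Nguyen (Commander); then Reyes (Officer).
Kapoor and Lund are each not a Collar holder, so the next rule applies.
Kapoor and Lund both have roll number 209, so the next rule applies.
Among Kapoor and Lund, alphabetically by surname: Kapoor before Lund.
Baptiste, Ivanova and Nguyen are each not a Collar holder, so the next rule applies.
Baptiste, Ivanova and Nguyen all have roll number 690, so the next rule applies.
Among Baptiste, Ivanova and Nguyen, alphabetically by surname: Baptiste before Ivanova before Nguyen.
Order: Kapoor, Lund, Ferreira, Baptiste, Ivanova, Nguyen, Reyes.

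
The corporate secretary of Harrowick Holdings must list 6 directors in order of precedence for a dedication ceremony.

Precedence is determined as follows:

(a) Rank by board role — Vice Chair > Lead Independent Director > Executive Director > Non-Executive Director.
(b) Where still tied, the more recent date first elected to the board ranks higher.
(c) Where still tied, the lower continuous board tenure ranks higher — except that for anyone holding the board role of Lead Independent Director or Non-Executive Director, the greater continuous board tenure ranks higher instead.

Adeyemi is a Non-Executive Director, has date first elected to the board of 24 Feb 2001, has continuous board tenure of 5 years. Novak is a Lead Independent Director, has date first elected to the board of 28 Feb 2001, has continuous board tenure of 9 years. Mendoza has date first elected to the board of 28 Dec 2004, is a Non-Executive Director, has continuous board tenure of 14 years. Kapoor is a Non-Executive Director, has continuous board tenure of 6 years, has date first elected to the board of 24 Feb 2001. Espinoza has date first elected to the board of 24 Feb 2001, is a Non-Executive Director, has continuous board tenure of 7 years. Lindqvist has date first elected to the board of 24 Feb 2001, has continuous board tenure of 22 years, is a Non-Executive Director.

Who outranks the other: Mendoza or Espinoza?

Mendoza

By board role: Novak (Lead Independent Director); then Mendoza, Lindqvist, Espinoza, Kapoor and Adeyemi (Non-Executive Director).
Among Mendoza, Lindqvist, Espinoza, Kapoor and Adeyemi, by date first elected to the board (later first): Mendoza (28 Dec 2004) before Lindqvist, Espinoza, Kapoor and Adeyemi (24 Feb 2001).
Among Lindqvist, Espinoza, Kapoor and Adeyemi, by continuous board tenure (higher first) (reversed rule for this group): Lindqvist (22 years) before Espinoza (7 years) before Kapoor (6 years) before Adeyemi (5 years).
So Mendoza takes precedence.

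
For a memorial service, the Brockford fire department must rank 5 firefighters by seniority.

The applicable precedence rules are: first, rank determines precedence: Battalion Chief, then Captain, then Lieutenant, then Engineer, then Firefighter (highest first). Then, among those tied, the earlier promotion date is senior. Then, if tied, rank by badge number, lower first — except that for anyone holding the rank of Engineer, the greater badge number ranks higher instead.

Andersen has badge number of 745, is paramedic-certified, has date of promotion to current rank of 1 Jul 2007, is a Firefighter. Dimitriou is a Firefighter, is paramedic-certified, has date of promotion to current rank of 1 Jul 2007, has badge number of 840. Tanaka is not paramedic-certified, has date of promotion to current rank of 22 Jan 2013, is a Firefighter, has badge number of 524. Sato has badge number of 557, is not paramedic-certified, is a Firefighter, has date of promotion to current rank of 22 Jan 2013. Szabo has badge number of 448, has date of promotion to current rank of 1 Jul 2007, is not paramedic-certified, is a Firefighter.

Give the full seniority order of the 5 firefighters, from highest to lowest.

Szabo, Andersen, Dimitriou, Tanaka, Sato

By rank: Szabo, Andersen, Dimitriou, Tanaka and Sato (Firefighter).
Among Szabo, Andersen, Dimitriou, Tanaka and Sato, by date of promotion to current rank (earlier first): Szabo, Andersen and Dimitriou (1 Jul 2007) before Tanaka and Sato (22 Jan 2013).
Among Szabo, Andersen and Dimitriou, by badge number (lower first): Szabo (448) before Andersen (745) before Dimitriou (840).
Among Tanaka and Sato, by badge number (lower first): Tanaka (524) before Sato (557).
Full order: Szabo, Andersen, Dimitriou, Tanaka, Sato.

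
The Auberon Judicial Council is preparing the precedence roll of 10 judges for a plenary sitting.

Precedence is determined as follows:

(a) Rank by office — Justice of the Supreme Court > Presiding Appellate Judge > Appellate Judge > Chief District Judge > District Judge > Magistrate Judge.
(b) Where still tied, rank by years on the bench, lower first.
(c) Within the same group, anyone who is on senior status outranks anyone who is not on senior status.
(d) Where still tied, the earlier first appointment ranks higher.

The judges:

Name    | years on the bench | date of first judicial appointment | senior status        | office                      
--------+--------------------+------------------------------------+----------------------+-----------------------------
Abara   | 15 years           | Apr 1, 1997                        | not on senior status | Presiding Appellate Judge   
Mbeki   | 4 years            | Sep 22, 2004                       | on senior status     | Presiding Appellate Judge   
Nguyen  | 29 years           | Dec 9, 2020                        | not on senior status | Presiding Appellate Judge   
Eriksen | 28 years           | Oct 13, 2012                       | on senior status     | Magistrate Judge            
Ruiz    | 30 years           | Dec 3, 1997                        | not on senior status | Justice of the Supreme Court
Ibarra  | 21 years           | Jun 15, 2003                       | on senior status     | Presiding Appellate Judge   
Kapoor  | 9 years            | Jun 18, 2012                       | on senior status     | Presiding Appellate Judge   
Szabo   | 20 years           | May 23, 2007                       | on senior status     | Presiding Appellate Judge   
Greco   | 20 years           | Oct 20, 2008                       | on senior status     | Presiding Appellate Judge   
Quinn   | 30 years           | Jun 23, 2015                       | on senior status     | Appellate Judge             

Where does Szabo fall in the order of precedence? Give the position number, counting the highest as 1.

5

By office: Ruiz (Justice of the Supreme Court); then Mbeki, Kapoor, Abara, Szabo, Greco, Ibarra and Nguyen (Presiding Appellate Judge); then Quinn (Appellate Judge); then Eriksen (Magistrate Judge).
Among Mbeki, Kapoor, Abara, Szabo, Greco, Ibarra and Nguyen, by years on the bench (lower first): Mbeki (4 years) before Kapoor (9 years) before Abara (15 years) before Szabo and Greco (20 years) before Ibarra (21 years) before Nguyen (29 years).
Szabo and Greco are each on senior status, so the next rule applies.
Among Szabo and Greco, by date of first judicial appointment (earlier first): Szabo (May 23, 2007) before Greco (Oct 20, 2008).
Order: Ruiz, Mbeki, Kapoor, Abara, Szabo, Greco, Ibarra, Nguyen, Quinn, Eriksen. So position 5.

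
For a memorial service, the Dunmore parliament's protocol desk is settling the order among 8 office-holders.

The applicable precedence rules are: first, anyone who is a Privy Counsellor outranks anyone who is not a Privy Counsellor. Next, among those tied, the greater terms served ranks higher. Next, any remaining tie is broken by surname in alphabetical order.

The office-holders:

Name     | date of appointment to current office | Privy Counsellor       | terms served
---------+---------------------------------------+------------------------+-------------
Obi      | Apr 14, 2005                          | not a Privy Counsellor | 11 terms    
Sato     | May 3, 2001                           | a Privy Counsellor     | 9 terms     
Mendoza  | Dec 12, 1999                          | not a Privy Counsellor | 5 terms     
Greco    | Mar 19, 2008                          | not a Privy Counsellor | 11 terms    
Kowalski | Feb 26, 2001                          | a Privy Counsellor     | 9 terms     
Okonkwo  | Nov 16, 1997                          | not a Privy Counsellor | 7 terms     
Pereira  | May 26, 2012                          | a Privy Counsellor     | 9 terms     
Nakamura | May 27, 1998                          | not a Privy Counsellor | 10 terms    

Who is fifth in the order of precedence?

Obi

By the first rule: Kowalski, Pereira and Sato (each a Privy Counsellor); then Greco, Obi, Nakamura, Okonkwo and Mendoza (each not a Privy Counsellor).
Kowalski, Pereira and Sato all have terms served 9 terms, so the next rule applies.
Among Kowalski, Pereira and Sato, alphabetically by surname: Kowalski before Pereira before Sato.
Among Greco, Obi, Nakamura, Okonkwo and Mendoza, by terms served (higher first): Greco and Obi (11 terms) before Nakamura (10 terms) before Okonkwo (7 terms) before Mendoza (5 terms).
Among Greco and Obi, alphabetically by surname: Greco before Obi.
Order: Kowalski, Pereira, Sato, Greco, Obi, Nakamura, Okonkwo, Mendoza.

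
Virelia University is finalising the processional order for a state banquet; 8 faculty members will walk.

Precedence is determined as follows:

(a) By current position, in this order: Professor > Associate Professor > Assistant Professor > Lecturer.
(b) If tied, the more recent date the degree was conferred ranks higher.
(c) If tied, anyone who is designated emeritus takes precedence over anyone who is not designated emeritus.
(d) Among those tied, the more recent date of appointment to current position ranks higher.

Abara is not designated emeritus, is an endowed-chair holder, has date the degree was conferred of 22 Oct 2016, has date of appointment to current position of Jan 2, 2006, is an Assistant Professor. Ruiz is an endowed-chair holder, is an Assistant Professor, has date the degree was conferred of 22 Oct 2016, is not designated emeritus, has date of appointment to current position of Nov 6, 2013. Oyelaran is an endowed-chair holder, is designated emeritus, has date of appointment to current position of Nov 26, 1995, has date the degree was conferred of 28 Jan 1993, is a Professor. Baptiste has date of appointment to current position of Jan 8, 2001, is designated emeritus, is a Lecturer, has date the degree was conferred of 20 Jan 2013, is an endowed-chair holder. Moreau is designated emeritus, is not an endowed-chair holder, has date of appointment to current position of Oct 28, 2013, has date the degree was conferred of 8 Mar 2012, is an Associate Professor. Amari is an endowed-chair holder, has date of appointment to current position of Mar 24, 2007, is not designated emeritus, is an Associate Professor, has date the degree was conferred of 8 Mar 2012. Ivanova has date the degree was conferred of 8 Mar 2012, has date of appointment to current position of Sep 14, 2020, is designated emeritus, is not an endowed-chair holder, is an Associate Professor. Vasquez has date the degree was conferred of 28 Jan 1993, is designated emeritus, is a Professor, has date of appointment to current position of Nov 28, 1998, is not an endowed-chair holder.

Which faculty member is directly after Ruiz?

Abara

By current position: Vasquez and Oyelaran (Professor); then Ivanova, Moreau and Amari (Associate Professor); then Ruiz and Abara (Assistant Professor); then Baptiste (Lecturer).
Vasquez and Oyelaran both have date the degree was conferred 28 Jan 1993, so the next rule applies.
Vasquez and Oyelaran are each designated emeritus, so the next rule applies.
Among Vasquez and Oyelaran, by date of appointment to current position (later first): Vasquez (Nov 28, 1998) before Oyelaran (Nov 26, 1995).
Ivanova, Moreau and Amari all have date the degree was conferred 8 Mar 2012, so the next rule applies.
Among Ivanova, Moreau and Amari, designated emeritus before not designated emeritus: Ivanova and Moreau (designated emeritus) before Amari (not designated emeritus).
Among Ivanova and Moreau, by date of appointment to current position (later first): Ivanova (Sep 14, 2020) before Moreau (Oct 28, 2013).
Ruiz and Abara both have date the degree was conferred 22 Oct 2016, so the next rule applies.
Ruiz and Abara are each not designated emeritus, so the next rule applies.
Among Ruiz and Abara, by date of appointment to current position (later first): Ruiz (Nov 6, 2013) before Abara (Jan 2, 2006).
Order: Vasquez, Oyelaran, Ivanova, Moreau, Amari, Ruiz, Abara, Baptiste.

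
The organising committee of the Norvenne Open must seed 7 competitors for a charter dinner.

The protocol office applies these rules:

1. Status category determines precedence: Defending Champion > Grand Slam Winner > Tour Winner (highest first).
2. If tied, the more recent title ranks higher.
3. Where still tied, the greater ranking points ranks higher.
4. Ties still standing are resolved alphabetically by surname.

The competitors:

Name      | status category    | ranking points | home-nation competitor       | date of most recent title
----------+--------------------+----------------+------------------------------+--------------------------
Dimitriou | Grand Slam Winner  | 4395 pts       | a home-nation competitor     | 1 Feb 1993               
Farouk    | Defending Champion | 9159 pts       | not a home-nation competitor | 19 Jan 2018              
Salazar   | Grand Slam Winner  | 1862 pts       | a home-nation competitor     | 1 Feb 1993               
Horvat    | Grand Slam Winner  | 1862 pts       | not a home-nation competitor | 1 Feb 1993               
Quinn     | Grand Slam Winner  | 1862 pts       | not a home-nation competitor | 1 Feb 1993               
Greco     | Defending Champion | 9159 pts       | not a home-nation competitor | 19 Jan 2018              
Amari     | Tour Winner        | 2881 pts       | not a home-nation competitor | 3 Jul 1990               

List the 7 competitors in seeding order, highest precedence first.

By status category: Farouk and Greco (Defending Champion); then Dimitriou, Horvat, Quinn and Salazar (Grand Slam Winner); then Amari (Tour Winner).
Farouk and Greco both have date of most recent title 19 Jan 2018, so the next rule applies.
Farouk and Greco both have ranking points 9159 pts, so the next rule applies.
Among Farouk and Greco, alphabetically by surname: Farouk before Greco.
Dimitriou, Horvat, Quinn and Salazar all have date of most recent title 1 Feb 1993, so the next rule applies.
Among Dimitriou, Horvat, Quinn and Salazar, by ranking points (higher first): Dimitriou (4395 pts) before Horvat, Quinn and Salazar (1862 pts).
Among Horvat, Quinn and Salazar, alphabetically by surname: Horvat before Quinn before Salazar.
Full order: Farouk, Greco, Dimitriou, Horvat, Quinn, Salazar, Amari.

Farouk, Greco, Dimitriou, Horvat, Quinn, Salazar, Amari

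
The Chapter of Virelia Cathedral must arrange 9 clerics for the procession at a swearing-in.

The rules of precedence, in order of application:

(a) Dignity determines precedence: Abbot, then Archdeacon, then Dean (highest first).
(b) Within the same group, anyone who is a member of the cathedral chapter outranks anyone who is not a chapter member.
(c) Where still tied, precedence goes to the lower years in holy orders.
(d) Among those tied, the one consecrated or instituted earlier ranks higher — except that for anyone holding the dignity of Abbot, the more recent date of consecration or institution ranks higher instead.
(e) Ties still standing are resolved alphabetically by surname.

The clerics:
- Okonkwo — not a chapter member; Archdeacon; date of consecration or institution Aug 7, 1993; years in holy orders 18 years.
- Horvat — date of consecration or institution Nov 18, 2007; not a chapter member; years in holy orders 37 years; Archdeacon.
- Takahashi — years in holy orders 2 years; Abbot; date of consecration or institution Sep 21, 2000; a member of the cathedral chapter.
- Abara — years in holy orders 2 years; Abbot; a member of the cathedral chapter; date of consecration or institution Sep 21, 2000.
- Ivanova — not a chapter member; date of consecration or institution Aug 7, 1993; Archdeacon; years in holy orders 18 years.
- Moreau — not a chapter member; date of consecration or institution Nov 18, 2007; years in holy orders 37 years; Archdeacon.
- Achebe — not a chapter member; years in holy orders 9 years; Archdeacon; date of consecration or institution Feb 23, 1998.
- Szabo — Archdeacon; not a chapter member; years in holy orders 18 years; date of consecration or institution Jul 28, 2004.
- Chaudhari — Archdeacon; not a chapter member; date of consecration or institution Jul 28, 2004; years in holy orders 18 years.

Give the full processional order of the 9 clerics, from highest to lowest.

Abara, Takahashi, Achebe, Ivanova, Okonkwo, Chaudhari, Szabo, Horvat, Moreau

By dignity: Abara and Takahashi (Abbot); then Achebe, Ivanova, Okonkwo, Chaudhari, Szabo, Horvat and Moreau (Archdeacon).
Abara and Takahashi are each a member of the cathedral chapter, so the next rule applies.
Abara and Takahashi both have years in holy orders 2 years, so the next rule applies.
Abara and Takahashi both have date of consecration or institution Sep 21, 2000, so the next rule applies.
Among Abara and Takahashi, alphabetically by surname: Abara before Takahashi.
Achebe, Ivanova, Okonkwo, Chaudhari, Szabo, Horvat and Moreau are each not a chapter member, so the next rule applies.
Among Achebe, Ivanova, Okonkwo, Chaudhari, Szabo, Horvat and Moreau, by years in holy orders (lower first): Achebe (9 years) before Ivanova, Okonkwo, Chaudhari and Szabo (18 years) before Horvat and Moreau (37 years).
Among Ivanova, Okonkwo, Chaudhari and Szabo, by date of consecration or institution (earlier first): Ivanova and Okonkwo (Aug 7, 1993) before Chaudhari and Szabo (Jul 28, 2004).
Among Ivanova and Okonkwo, alphabetically by surname: Ivanova before Okonkwo.
Among Chaudhari and Szabo, alphabetically by surname: Chaudhari before Szabo.
Horvat and Moreau both have date of consecration or institution Nov 18, 2007, so the next rule applies.
Among Horvat and Moreau, alphabetically by surname: Horvat before Moreau.
Full order: Abara, Takahashi, Achebe, Ivanova, Okonkwo, Chaudhari, Szabo, Horvat, Moreau.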